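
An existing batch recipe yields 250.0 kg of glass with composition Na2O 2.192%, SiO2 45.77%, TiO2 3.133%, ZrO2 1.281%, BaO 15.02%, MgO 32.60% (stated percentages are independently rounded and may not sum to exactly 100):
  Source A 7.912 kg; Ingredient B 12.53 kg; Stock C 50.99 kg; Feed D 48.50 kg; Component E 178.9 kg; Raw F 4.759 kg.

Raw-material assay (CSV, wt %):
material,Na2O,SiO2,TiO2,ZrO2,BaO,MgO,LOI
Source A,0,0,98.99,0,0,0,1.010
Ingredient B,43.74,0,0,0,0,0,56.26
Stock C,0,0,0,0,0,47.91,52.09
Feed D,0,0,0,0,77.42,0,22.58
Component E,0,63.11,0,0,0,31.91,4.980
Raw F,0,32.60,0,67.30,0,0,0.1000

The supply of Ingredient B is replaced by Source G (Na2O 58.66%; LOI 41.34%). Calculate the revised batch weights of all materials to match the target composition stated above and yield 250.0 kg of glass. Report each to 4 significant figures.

Revised batch per 250.0 kg glass:
  Source A: 7.912 kg
  Source G: 9.342 kg
  Stock C: 50.99 kg
  Feed D: 48.50 kg
  Component E: 178.9 kg
  Raw F: 4.759 kg
Total batch = 300.4 kg; LOI loss = 50.37 kg

All arithmetic carries full float precision through every step — in-progress results are shown, rounded to four significant digits, between the steps. Every reported result takes a single rounding; derived quantities, including the six compositions, the yield, ignition loss, glass mass, totals, are computed using the weight values for 250.0 kg of glass at full precision as quoted within either problem or answer.
The oxide mass targets at 250.0 kg glass:
  Na2O: 2.192% × 250.0 = 5.480 kg
  SiO2: 45.77% × 250.0 = 114.4 kg
  TiO2: 3.133% × 250.0 = 7.832 kg
  ZrO2: 1.281% × 250.0 = 3.202 kg
  BaO: 15.02% × 250.0 = 37.55 kg
  MgO: 32.60% × 250.0 = 81.50 kg
Checking each oxide sum applying the batch weights above, per the basis as stated (every target is met by its sum up to rounding of the answer):
  Na2O: 9.342·0.5866 = 5.480 kg (target 5.480 kg)
  SiO2: 178.9·0.6311 + 4.759·0.3260 = 114.5 kg (target 114.4 kg)
  TiO2: 7.912·0.9899 = 7.832 kg (target 7.832 kg)
  ZrO2: 4.759·0.6730 = 3.203 kg (target 3.202 kg)
  BaO: 48.50·0.7742 = 37.55 kg (target 37.55 kg)
  MgO: 50.99·0.4791 + 178.9·0.3191 = 81.52 kg (target 81.50 kg)
Glass-mass bookkeeping: total batch − LOI = 250.0 kg (the targets, summed, come to 250.0 kg; against the stated basis, 250.0 kg — differing by rounding only).
Batch total: Σ batch = 300.4 kg; the LOI term Σ batch·LOI equals 50.37 kg; yield, glass over the total, = 83.23%.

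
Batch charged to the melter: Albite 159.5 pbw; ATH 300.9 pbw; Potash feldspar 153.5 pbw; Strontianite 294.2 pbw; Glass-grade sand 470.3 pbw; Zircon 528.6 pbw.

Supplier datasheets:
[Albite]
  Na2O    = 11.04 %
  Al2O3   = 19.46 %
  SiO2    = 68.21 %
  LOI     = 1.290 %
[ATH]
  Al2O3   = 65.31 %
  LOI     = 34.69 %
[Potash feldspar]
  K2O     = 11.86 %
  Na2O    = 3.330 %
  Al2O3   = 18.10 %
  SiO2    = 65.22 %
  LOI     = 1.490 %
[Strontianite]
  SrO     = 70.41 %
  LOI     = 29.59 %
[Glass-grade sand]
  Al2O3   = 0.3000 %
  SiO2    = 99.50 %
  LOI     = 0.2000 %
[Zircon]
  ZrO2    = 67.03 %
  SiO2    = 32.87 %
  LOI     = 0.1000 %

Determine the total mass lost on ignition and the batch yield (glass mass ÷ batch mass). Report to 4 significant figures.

LOI loss = 197.2 pbw; glass = 1710 pbw; yield = 89.66%

Working values are shown rounded to four significant figures alongside each step — full float precision is carried at each step. Every reported number undergoes a single rounding. All derived quantities, which include totals, ignition loss, six oxide percentages, the yield, glass mass, are rebuilt at full float precision, as written in the question or the answer, starting from the weights at 1710 pbw of glass.
Loss on ignition, line by line:
  Albite: 159.5 × 0.01290 = 2.058 pbw
  ATH: 300.9 × 0.3469 = 104.4 pbw
  Potash feldspar: 153.5 × 0.01490 = 2.287 pbw
  Strontianite: 294.2 × 0.2959 = 87.05 pbw
  Glass-grade sand: 470.3 × 0.002000 = 0.9406 pbw
  Zircon: 528.6 × 0.001000 = 0.5286 pbw
Total LOI = 197.2 pbw
Glass = batch − LOI = 1907 − 197.2 = 1710 pbw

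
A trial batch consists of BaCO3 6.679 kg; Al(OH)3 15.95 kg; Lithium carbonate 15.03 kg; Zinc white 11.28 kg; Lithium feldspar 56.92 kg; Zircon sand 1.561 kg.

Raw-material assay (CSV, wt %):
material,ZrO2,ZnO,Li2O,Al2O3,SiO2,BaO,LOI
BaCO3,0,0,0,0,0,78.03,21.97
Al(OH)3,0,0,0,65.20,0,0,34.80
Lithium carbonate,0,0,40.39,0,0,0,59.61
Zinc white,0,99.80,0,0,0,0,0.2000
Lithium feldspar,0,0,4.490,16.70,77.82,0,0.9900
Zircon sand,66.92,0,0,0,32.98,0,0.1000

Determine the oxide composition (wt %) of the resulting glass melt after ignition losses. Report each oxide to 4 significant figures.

Glass mass = 90.86 kg (batch 107.4 − LOI 16.56).
Composition: ZrO2 1.150%, ZnO 12.39%, Li2O 9.495%, Al2O3 21.91%, SiO2 49.32%, BaO 5.736%

Each numeric step carries exact precision in all steps. Values along the way appear, with 4-significant-digit rounding, when written out; each reported value takes exactly one rounding — derived quantities, including totals, six oxide percentages, the yield, ignition loss, net glass mass, are rebuilt starting from the weights on 90.86 kg of glass at full precision, as given in problem or answer.
Per-oxide mass from batch:
  ZrO2: 1.561·0.6692 = 1.045 kg
  ZnO: 11.28·0.9980 = 11.26 kg
  Li2O: 15.03·0.4039 + 56.92·0.04490 = 8.626 kg
  Al2O3: 15.95·0.6520 + 56.92·0.1670 = 19.91 kg
  SiO2: 56.92·0.7782 + 1.561·0.3298 = 44.81 kg
  BaO: 6.679·0.7803 = 5.212 kg
LOI: 6.679·0.2197 + 15.95·0.3480 + 15.03·0.5961 + 11.28·0.002000 + 56.92·0.009900 + 1.561·0.001000 = 16.56 kg
Resulting glass, batch − LOI: 107.4 − 16.56 = 90.86 kg (the oxide masses sum to this)
percent share: oxide ÷ glass, ×100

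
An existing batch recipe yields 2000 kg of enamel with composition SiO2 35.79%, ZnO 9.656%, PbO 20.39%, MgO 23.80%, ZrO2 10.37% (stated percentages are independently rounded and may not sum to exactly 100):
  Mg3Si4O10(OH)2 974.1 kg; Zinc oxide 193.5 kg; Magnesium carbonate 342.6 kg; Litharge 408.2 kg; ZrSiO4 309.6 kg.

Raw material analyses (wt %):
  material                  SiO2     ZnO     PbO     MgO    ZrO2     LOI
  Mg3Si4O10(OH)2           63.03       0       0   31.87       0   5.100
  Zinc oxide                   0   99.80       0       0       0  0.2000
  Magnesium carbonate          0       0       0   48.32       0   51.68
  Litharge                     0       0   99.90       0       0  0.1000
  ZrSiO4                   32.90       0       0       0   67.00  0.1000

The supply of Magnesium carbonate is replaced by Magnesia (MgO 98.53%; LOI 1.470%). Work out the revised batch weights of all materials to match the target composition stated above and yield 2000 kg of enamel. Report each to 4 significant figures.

Revised batch per 2000 kg enamel:
  Mg3Si4O10(OH)2: 974.1 kg
  Zinc oxide: 193.5 kg
  Magnesia: 168.0 kg
  Litharge: 408.2 kg
  ZrSiO4: 309.6 kg
Total batch = 2053 kg; LOI loss = 53.25 kg

All internal work maintains full float precision throughout — working values are shown, rounded to 4 significant figures, across the worked steps. Exactly one rounding is applied to every reported figure; the derived quantities, including five oxide percentages, the yield, glass mass, ignition loss, the totals, are rebuilt starting from the weights on 2000 kg of glass at exact precision exactly as printed in problem or answer.
The oxide mass targets at 2000 kg enamel:
  SiO2: 35.79% × 2000 = 715.8 kg
  ZnO: 9.656% × 2000 = 193.1 kg
  PbO: 20.39% × 2000 = 407.8 kg
  MgO: 23.80% × 2000 = 476.0 kg
  ZrO2: 10.37% × 2000 = 207.4 kg
Balance tally, oxide-wise, with the batch weights as given, for the quoted basis mass (summed amounts equal target values inside rounding margins):
  SiO2: 974.1·0.6303 + 309.6·0.3290 = 715.8 kg (target 715.8 kg)
  ZnO: 193.5·0.9980 = 193.1 kg (target 193.1 kg)
  PbO: 408.2·0.9990 = 407.8 kg (target 407.8 kg)
  MgO: 974.1·0.3187 + 168.0·0.9853 = 476.0 kg (target 476.0 kg)
  ZrO2: 309.6·0.6700 = 207.4 kg (target 207.4 kg)
Auditing the glass mass value: total batch − LOI = 2000 kg (summing oxide targets gives 2000 kg; stated basis 2000 kg — any gap is answer rounding).
Total batch = Σ batch = 2053 kg; ignition loss, Σ(batch × LOI) = 53.25 kg; the yield ratio, glass ÷ batch: 97.41%.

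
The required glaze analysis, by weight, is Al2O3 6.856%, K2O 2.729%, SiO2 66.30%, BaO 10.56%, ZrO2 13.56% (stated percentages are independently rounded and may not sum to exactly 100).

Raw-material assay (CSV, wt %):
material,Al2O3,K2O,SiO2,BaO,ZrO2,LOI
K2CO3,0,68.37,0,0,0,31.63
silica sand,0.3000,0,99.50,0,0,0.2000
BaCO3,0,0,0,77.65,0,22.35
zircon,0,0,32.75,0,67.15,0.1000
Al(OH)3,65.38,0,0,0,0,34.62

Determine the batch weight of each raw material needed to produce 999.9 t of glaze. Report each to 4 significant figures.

Batch per 999.9 t glaze:
  K2CO3: 39.91 t
  silica sand: 599.8 t
  BaCO3: 136.0 t
  zircon: 201.9 t
  Al(OH)3: 102.1 t
Total batch = 1080 t; LOI loss = 79.77 t; yield = 92.61%

The working math carries exact precision in all steps. Working values are shown (rounded to four significant figures) alongside each step — a single rounding finalizes every reported result — all derived quantities, including the totals, LOI, the five compositions, glass mass, the yield, are rebuilt from the weighed amounts for 999.9 t of glass at exact precision as they appear in problem or answer.
Target masses of each oxide per 999.9 t glaze:
  Al2O3: 6.856% × 999.9 = 68.55 t
  K2O: 2.729% × 999.9 = 27.29 t
  SiO2: 66.30% × 999.9 = 662.9 t
  BaO: 10.56% × 999.9 = 105.6 t
  ZrO2: 13.56% × 999.9 = 135.6 t
Sums-versus-targets review on the weights just shown, on the stated basis (target by target, the sums agree up to rounding of the answer):
  Al2O3: 599.8·0.003000 + 102.1·0.6538 = 68.55 t (target 68.55 t)
  K2O: 39.91·0.6837 = 27.29 t (target 27.29 t)
  SiO2: 599.8·0.9950 + 201.9·0.3275 = 662.9 t (target 662.9 t)
  BaO: 136.0·0.7765 = 105.6 t (target 105.6 t)
  ZrO2: 201.9·0.6715 = 135.6 t (target 135.6 t)
Glass-mass bookkeeping: Σ batch − LOI loss = 999.9 t (targets for the oxides total 999.9 t; stated basis 999.9 t — gaps are rounding artifacts).
Adding the batch up: Σ batch = 1080 t; loss to ignition Σ batch·LOI = 79.77 t; yield, glass over the total, = 92.61%.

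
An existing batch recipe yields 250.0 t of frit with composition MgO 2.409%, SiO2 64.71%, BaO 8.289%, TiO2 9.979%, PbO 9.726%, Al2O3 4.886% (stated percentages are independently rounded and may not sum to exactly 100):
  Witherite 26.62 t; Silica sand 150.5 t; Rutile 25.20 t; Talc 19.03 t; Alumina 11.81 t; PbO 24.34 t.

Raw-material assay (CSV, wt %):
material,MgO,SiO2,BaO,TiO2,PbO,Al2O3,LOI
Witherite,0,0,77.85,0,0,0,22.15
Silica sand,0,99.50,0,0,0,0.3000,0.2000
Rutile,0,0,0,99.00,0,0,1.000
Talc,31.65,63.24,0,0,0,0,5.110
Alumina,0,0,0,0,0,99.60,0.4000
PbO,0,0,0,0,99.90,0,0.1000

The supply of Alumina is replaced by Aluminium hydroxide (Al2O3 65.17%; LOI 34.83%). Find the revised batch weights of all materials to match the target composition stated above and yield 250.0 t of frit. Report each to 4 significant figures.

Revised batch per 250.0 t frit:
  Witherite: 26.62 t
  Silica sand: 150.5 t
  Rutile: 25.20 t
  Talc: 19.03 t
  Aluminium hydroxide: 18.05 t
  PbO: 24.34 t
Total batch = 263.7 t; LOI loss = 13.73 t

Values along the way are displayed (rounded to four significant digits) across the worked steps; the whole derivation runs at full precision through the solve. Every reported number sees exactly one rounding — derived quantities are carried at full precision (LOI, net glass mass, totals, the six compositions, the yield) starting from the weights on 250.0 t of glass, as quoted within question or answer.
Oxide mass targets, per 250.0 t frit:
  MgO: 2.409% × 250.0 = 6.022 t
  SiO2: 64.71% × 250.0 = 161.8 t
  BaO: 8.289% × 250.0 = 20.72 t
  TiO2: 9.979% × 250.0 = 24.95 t
  PbO: 9.726% × 250.0 = 24.32 t
  Al2O3: 4.886% × 250.0 = 12.22 t
Sums-versus-targets review on the weights just shown, at the basis given (oxide sums agree with the targets inside rounding margins):
  MgO: 19.03·0.3165 = 6.023 t (target 6.022 t)
  SiO2: 150.5·0.9950 + 19.03·0.6324 = 161.8 t (target 161.8 t)
  BaO: 26.62·0.7785 = 20.72 t (target 20.72 t)
  TiO2: 25.20·0.9900 = 24.95 t (target 24.95 t)
  PbO: 24.34·0.9990 = 24.32 t (target 24.32 t)
  Al2O3: 150.5·0.003000 + 18.05·0.6517 = 12.21 t (target 12.22 t)
Glass mass check: whole batch net of LOI = 250.0 t (targets for the oxides total 250.0 t; stated basis 250.0 t — differing by rounding only).
Summing the batch: Σ batch = 263.7 t; LOI loss = Σ batch·LOI = 13.73 t; yield, glass over the total, = 94.79%.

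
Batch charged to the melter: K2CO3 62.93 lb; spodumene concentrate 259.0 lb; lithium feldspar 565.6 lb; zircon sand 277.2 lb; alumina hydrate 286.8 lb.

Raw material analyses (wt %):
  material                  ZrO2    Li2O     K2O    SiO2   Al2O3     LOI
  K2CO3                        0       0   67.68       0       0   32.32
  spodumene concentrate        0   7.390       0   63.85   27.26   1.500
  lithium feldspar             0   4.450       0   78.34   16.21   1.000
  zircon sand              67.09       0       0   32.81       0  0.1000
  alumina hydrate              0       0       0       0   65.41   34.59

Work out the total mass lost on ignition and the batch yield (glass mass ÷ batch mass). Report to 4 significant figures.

Each numeric step carries exact precision through every step. Working values are displayed rounded to four significant digits in the printout. Exactly one rounding goes into each reported number — derived quantities are computed at full precision (glass mass, ignition loss, the five compositions, the totals, the yield) from the weighed amounts on 1322 lb of glass as given in problem or answer.
Ignition loss by material:
  K2CO3: 62.93 × 0.3232 = 20.34 lb
  spodumene concentrate: 259.0 × 0.01500 = 3.885 lb
  lithium feldspar: 565.6 × 0.01000 = 5.656 lb
  zircon sand: 277.2 × 0.001000 = 0.2772 lb
  alumina hydrate: 286.8 × 0.3459 = 99.20 lb
Total LOI = 129.4 lb
Glass = batch − LOI = 1452 − 129.4 = 1322 lb

LOI loss = 129.4 lb; glass = 1322 lb; yield = 91.09%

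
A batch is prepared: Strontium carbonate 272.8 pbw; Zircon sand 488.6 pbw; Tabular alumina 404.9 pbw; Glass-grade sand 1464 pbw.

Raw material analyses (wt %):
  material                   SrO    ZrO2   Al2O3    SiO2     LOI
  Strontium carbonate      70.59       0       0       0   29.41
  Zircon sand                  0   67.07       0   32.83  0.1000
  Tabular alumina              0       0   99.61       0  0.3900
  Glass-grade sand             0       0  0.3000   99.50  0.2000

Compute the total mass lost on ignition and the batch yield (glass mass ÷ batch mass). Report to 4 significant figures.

LOI loss = 85.23 pbw; glass = 2545 pbw; yield = 96.76%

In-progress results are displayed, rounded to 4 significant digits, when written out — all arithmetic maintains exact precision throughout. Every reported figure is rounded exactly once. Derived quantities are computed from the batch weights per 2545 pbw of glass in full float precision (the four compositions, the totals, net glass mass, ignition loss, the yield) precisely as stated by the problem or the answer.
LOI of each material in turn:
  Strontium carbonate: 272.8 × 0.2941 = 80.23 pbw
  Zircon sand: 488.6 × 0.001000 = 0.4886 pbw
  Tabular alumina: 404.9 × 0.003900 = 1.579 pbw
  Glass-grade sand: 1464 × 0.002000 = 2.928 pbw
Total LOI = 85.23 pbw
Glass = batch − LOI = 2630 − 85.23 = 2545 pbw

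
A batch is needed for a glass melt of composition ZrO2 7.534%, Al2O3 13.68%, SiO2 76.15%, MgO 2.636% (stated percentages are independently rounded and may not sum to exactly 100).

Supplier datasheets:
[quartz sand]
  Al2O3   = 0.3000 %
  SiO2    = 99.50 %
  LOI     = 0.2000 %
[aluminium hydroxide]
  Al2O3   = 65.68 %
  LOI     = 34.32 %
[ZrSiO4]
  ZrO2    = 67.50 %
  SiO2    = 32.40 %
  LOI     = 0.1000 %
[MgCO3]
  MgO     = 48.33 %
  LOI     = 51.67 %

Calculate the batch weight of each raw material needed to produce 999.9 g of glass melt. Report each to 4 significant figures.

All arithmetic runs at exact precision throughout — in-progress results appear, rounded to 4 significant figures, between the steps; a single rounding finalizes every reported value. All derived quantities are rebuilt from the batch weights per 999.9 g of glass in exact precision (LOI, net glass mass, four oxide percentages, yield, totals) as written in either problem or answer.
Per-oxide target masses for 999.9 g glass melt:
  ZrO2: 7.534% × 999.9 = 75.33 g
  Al2O3: 13.68% × 999.9 = 136.8 g
  SiO2: 76.15% × 999.9 = 761.4 g
  MgO: 2.636% × 999.9 = 26.36 g
Mass-balance tally per oxide working from each reported weight, under the basis named above (each sum matches its target mass within answer rounding):
  ZrO2: 111.6·0.6750 = 75.33 g (target 75.33 g)
  Al2O3: 728.9·0.003000 + 204.9·0.6568 = 136.8 g (target 136.8 g)
  SiO2: 728.9·0.9950 + 111.6·0.3240 = 761.4 g (target 761.4 g)
  MgO: 54.54·0.4833 = 26.36 g (target 26.36 g)
Consistency of the glass mass: net batch after ignition = 999.9 g (targets for the oxides total 999.9 g; stated basis 999.9 g — rounding explains the deltas).
Batch grand total — Σ batch = 1100 g; LOI loss = Σ batch·LOI = 100.1 g; the yield ratio, glass ÷ batch: 90.90%.

Batch per 999.9 g glass melt:
  quartz sand: 728.9 g
  aluminium hydroxide: 204.9 g
  ZrSiO4: 111.6 g
  MgCO3: 54.54 g
Total batch = 1100 g; LOI loss = 100.1 g; yield = 90.90%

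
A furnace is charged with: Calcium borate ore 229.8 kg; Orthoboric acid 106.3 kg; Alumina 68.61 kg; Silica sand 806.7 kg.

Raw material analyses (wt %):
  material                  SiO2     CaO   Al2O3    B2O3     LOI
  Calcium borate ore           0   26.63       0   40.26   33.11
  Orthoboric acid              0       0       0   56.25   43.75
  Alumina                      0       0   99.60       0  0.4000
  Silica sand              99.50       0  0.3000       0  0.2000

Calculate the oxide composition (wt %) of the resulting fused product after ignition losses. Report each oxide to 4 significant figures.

Glass mass = 1087 kg (batch 1211 − LOI 124.5).
Composition: SiO2 73.85%, CaO 5.630%, Al2O3 6.510%, B2O3 14.01%

The intermediate values appear, with 4-significant-digit rounding, when written out; the working math carries exact precision throughout — each reported result takes exactly one rounding — derived quantities (ignition loss, four oxide percentages, glass mass, totals, the yield) are re-derived in exact precision starting from the weights per 1087 kg of glass exactly as shown in problem or answer.
Oxide-by-oxide delivered mass:
  SiO2: 806.7·0.9950 = 802.7 kg
  CaO: 229.8·0.2663 = 61.20 kg
  Al2O3: 68.61·0.9960 + 806.7·0.003000 = 70.76 kg
  B2O3: 229.8·0.4026 + 106.3·0.5625 = 152.3 kg
LOI: 229.8·0.3311 + 106.3·0.4375 + 68.61·0.004000 + 806.7·0.002000 = 124.5 kg
The glass mass, total less LOI, = 1211 − 124.5 = 1087 kg (matching Σ of the oxides)
each wt % is 100 × oxide ÷ glass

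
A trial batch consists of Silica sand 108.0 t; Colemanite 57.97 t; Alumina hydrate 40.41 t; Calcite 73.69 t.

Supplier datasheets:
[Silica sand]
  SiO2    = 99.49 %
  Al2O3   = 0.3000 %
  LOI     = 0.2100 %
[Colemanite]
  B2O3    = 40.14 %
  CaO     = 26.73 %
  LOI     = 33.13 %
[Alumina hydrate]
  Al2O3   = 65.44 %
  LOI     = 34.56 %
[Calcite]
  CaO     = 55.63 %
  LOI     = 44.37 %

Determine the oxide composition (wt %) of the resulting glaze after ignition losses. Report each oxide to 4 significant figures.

The intermediate values are printed, rounded to four significant digits, alongside each step; the working math holds full float precision from first step to last. A single rounding completes each reported value. The derived quantities are rebuilt starting from the weights per 214.0 t of glass at full float precision (the yield, totals, net glass mass, four oxide percentages, LOI) as quoted within either problem or answer.
Delivered oxide masses:
  SiO2: 108.0·0.9949 = 107.4 t
  Al2O3: 108.0·0.003000 + 40.41·0.6544 = 26.77 t
  B2O3: 57.97·0.4014 = 23.27 t
  CaO: 57.97·0.2673 + 73.69·0.5563 = 56.49 t
LOI: 108.0·0.002100 + 57.97·0.3313 + 40.41·0.3456 + 73.69·0.4437 = 66.09 t
Net of LOI, the glass mass = 280.1 − 66.09 = 214.0 t (consistent with Σ oxide mass)
percent share: oxide ÷ glass, ×100

Glass mass = 214.0 t (batch 280.1 − LOI 66.09).
Composition: SiO2 50.22%, Al2O3 12.51%, B2O3 10.87%, CaO 26.40%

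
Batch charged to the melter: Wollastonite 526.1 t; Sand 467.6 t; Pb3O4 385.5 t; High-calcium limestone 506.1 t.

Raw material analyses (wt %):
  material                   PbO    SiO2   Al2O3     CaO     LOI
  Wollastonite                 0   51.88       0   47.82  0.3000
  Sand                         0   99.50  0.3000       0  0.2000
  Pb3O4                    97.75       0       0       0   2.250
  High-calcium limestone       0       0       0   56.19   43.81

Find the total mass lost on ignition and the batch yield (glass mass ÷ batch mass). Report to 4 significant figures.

Every computation keeps full precision throughout; the intermediate values are shown with 4-significant-figure rounding in the working — a single rounding completes every reported value. The derived quantities are carried in full precision (totals, the yield, ignition loss, net glass mass, the four compositions) from the weighed amounts on 1652 t of glass, as set out in the problem or answer text.
Material-by-material LOI:
  Wollastonite: 526.1 × 0.003000 = 1.578 t
  Sand: 467.6 × 0.002000 = 0.9352 t
  Pb3O4: 385.5 × 0.02250 = 8.674 t
  High-calcium limestone: 506.1 × 0.4381 = 221.7 t
Total LOI = 232.9 t
Glass = batch − LOI = 1885 − 232.9 = 1652 t

LOI loss = 232.9 t; glass = 1652 t; yield = 87.65%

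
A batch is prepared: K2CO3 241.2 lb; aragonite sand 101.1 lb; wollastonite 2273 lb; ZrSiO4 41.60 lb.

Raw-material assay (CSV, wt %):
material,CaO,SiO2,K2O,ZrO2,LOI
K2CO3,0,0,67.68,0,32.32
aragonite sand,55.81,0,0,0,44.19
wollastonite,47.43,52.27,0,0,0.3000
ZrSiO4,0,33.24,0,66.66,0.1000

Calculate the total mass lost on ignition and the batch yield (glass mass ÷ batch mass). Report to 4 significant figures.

Values along the way are printed, rounded to 4 significant figures, within the worked lines — each numeric step holds full float precision end to end; each reported value is rounded once only. Derived quantities, including glass mass, LOI, the four compositions, the yield, totals, are carried starting from the weights for 2527 lb of glass in exact precision exactly as shown in question or answer.
Material-by-material LOI:
  K2CO3: 241.2 × 0.3232 = 77.96 lb
  aragonite sand: 101.1 × 0.4419 = 44.68 lb
  wollastonite: 2273 × 0.003000 = 6.819 lb
  ZrSiO4: 41.60 × 0.001000 = 0.04160 lb
Total LOI = 129.5 lb
Glass = batch − LOI = 2657 − 129.5 = 2527 lb

LOI loss = 129.5 lb; glass = 2527 lb; yield = 95.13%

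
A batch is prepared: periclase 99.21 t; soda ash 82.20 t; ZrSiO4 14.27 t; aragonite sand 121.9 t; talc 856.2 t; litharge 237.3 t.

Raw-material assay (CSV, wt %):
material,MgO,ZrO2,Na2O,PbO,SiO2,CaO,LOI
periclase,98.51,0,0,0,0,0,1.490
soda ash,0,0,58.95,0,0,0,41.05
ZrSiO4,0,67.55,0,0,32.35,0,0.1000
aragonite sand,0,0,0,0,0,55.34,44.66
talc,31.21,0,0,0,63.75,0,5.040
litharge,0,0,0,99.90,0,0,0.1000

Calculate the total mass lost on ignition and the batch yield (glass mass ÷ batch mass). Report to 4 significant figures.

LOI loss = 133.1 t; glass = 1278 t; yield = 90.57%

Mid-chain values appear, rounded to 4 significant digits, alongside each step — the whole derivation maintains full precision through every step. Every reported value sees exactly one rounding; all derived quantities, including totals, the yield, glass mass, LOI, six oxide percentages, are re-derived from the weighed amounts per 1278 t of glass at full float precision exactly as printed in problem or answer.
Per-material ignition loss:
  periclase: 99.21 × 0.01490 = 1.478 t
  soda ash: 82.20 × 0.4105 = 33.74 t
  ZrSiO4: 14.27 × 0.001000 = 0.01427 t
  aragonite sand: 121.9 × 0.4466 = 54.44 t
  talc: 856.2 × 0.05040 = 43.15 t
  litharge: 237.3 × 0.001000 = 0.2373 t
Total LOI = 133.1 t
Glass = batch − LOI = 1411 − 133.1 = 1278 t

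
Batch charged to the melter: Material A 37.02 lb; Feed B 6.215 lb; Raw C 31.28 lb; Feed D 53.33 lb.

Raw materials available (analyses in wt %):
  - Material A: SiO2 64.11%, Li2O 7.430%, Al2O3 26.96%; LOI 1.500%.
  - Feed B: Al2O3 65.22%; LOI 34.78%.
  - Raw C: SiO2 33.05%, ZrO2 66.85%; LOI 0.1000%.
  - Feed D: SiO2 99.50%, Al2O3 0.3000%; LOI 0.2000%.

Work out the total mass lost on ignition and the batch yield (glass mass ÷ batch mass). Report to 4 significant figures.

LOI loss = 2.855 lb; glass = 125.0 lb; yield = 97.77%

The working math carries exact precision from first step to last; the intermediate values are printed rounded off to 4 significant digits on the page — every reported result is rounded a single time. The derived quantities (four oxide percentages, yield, LOI, net glass mass, the totals) are re-derived from the weighed amounts at 125.0 lb of glass in full float precision, as they appear in question or answer.
Per-material ignition loss:
  Material A: 37.02 × 0.01500 = 0.5553 lb
  Feed B: 6.215 × 0.3478 = 2.162 lb
  Raw C: 31.28 × 0.001000 = 0.03128 lb
  Feed D: 53.33 × 0.002000 = 0.1067 lb
Total LOI = 2.855 lb
Glass = batch − LOI = 127.8 − 2.855 = 125.0 lb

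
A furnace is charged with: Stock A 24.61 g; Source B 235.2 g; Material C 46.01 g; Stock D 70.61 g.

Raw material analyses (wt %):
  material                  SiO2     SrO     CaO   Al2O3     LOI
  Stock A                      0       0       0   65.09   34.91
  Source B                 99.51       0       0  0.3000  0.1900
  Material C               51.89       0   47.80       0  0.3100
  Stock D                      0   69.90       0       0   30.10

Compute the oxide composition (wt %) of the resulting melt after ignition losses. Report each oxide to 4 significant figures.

Glass mass = 346.0 g (batch 376.4 − LOI 30.43).
Composition: SiO2 74.54%, SrO 14.27%, CaO 6.356%, Al2O3 4.834%

Working values are shown rounded to 4 significant figures in the printout; full precision is carried at each step — every reported number takes exactly one rounding. Derived quantities (LOI, the yield, four oxide percentages, glass mass, totals) are rebuilt starting from the weights for 346.0 g of glass in full precision as quoted within question or answer.
Per-oxide mass from batch:
  SiO2: 235.2·0.9951 + 46.01·0.5189 = 257.9 g
  SrO: 70.61·0.6990 = 49.36 g
  CaO: 46.01·0.4780 = 21.99 g
  Al2O3: 24.61·0.6509 + 235.2·0.003000 = 16.72 g
LOI: 24.61·0.3491 + 235.2·0.001900 + 46.01·0.003100 + 70.61·0.3010 = 30.43 g
batch − LOI leaves glass = 376.4 − 30.43 = 346.0 g (= the summed oxide contributions)
each wt % is 100 × oxide ÷ glass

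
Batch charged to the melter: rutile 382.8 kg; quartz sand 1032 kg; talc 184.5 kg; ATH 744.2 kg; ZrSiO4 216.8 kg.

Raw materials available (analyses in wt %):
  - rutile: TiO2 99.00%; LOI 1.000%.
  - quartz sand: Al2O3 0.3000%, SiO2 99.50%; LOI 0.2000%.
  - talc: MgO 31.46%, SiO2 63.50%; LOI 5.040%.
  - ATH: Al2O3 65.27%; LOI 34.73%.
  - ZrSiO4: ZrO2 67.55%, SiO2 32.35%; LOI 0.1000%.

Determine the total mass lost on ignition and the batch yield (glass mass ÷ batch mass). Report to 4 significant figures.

LOI loss = 273.9 kg; glass = 2286 kg; yield = 89.30%

Each numeric step carries exact precision at each step; in-progress results are shown rounded to four significant digits in the working. Every reported figure is rounded just once. The derived quantities, which include the yield, the five compositions, totals, ignition loss, glass mass, are computed at exact precision, exactly as printed in the problem or answer text, from the batch weights at 2286 kg of glass.
LOI of each material in turn:
  rutile: 382.8 × 0.01000 = 3.828 kg
  quartz sand: 1032 × 0.002000 = 2.064 kg
  talc: 184.5 × 0.05040 = 9.299 kg
  ATH: 744.2 × 0.3473 = 258.5 kg
  ZrSiO4: 216.8 × 0.001000 = 0.2168 kg
Total LOI = 273.9 kg
Glass = batch − LOI = 2560 − 273.9 = 2286 kg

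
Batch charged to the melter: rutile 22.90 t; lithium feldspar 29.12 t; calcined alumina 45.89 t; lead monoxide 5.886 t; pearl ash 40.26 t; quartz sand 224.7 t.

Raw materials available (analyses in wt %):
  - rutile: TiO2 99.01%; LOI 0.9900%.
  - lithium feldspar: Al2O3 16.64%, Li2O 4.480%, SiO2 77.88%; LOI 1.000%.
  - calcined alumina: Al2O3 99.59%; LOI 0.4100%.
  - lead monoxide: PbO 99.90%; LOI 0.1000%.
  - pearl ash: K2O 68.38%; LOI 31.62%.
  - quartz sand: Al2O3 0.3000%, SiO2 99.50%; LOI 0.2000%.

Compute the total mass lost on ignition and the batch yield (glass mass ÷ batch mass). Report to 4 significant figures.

LOI loss = 13.89 t; glass = 354.9 t; yield = 96.23%

All arithmetic maintains full float precision at every stage. In-progress results appear, rounded to 4 significant figures, alongside each step — a single rounding finalizes every reported value; the derived quantities (net glass mass, the six compositions, totals, the yield, LOI) are rebuilt in full float precision from the weighed amounts per 354.9 t of glass as given in the question or the answer.
Material-by-material LOI:
  rutile: 22.90 × 0.009900 = 0.2267 t
  lithium feldspar: 29.12 × 0.01000 = 0.2912 t
  calcined alumina: 45.89 × 0.004100 = 0.1881 t
  lead monoxide: 5.886 × 0.001000 = 0.005886 t
  pearl ash: 40.26 × 0.3162 = 12.73 t
  quartz sand: 224.7 × 0.002000 = 0.4494 t
Total LOI = 13.89 t
Glass = batch − LOI = 368.8 − 13.89 = 354.9 t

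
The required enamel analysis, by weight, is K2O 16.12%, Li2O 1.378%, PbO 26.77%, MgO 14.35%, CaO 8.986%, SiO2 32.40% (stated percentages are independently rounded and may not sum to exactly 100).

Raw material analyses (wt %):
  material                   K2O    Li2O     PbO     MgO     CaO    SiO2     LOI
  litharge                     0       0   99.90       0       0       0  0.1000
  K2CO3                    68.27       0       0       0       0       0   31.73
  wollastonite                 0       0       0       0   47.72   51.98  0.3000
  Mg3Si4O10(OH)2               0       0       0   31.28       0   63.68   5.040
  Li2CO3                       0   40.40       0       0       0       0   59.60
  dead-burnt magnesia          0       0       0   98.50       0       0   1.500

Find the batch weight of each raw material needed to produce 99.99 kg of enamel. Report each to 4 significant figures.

Batch per 99.99 kg enamel:
  litharge: 26.79 kg
  K2CO3: 23.61 kg
  wollastonite: 18.83 kg
  Mg3Si4O10(OH)2: 35.50 kg
  Li2CO3: 3.411 kg
  dead-burnt magnesia: 3.292 kg
Total batch = 111.4 kg; LOI loss = 11.45 kg; yield = 89.73%

Working values are displayed rounded to four significant digits when written out; full precision is held from first step to last — each reported value includes exactly one rounding — the derived quantities (the six compositions, the yield, ignition loss, the totals, net glass mass) are rebuilt starting from the weights for 99.99 kg of glass in exact precision, as written in either problem or answer.
Per-oxide target masses for 99.99 kg enamel:
  K2O: 16.12% × 99.99 = 16.12 kg
  Li2O: 1.378% × 99.99 = 1.378 kg
  PbO: 26.77% × 99.99 = 26.77 kg
  MgO: 14.35% × 99.99 = 14.35 kg
  CaO: 8.986% × 99.99 = 8.985 kg
  SiO2: 32.40% × 99.99 = 32.40 kg
Oxide-by-oxide audit using the reported weights, under the basis named above (summed amounts equal target values exact up to rounding of places):
  K2O: 23.61·0.6827 = 16.12 kg (target 16.12 kg)
  Li2O: 3.411·0.4040 = 1.378 kg (target 1.378 kg)
  PbO: 26.79·0.9990 = 26.76 kg (target 26.77 kg)
  MgO: 35.50·0.3128 + 3.292·0.9850 = 14.35 kg (target 14.35 kg)
  CaO: 18.83·0.4772 = 8.986 kg (target 8.985 kg)
  SiO2: 18.83·0.5198 + 35.50·0.6368 = 32.39 kg (target 32.40 kg)
Glass-mass closure: net batch after ignition = 99.99 kg (targets for the oxides total 99.99 kg; stated basis 99.99 kg — gaps are rounding artifacts).
Whole-batch sum: Σ batch = 111.4 kg; loss to ignition Σ batch·LOI = 11.45 kg; yield, glass over the total, = 89.73%.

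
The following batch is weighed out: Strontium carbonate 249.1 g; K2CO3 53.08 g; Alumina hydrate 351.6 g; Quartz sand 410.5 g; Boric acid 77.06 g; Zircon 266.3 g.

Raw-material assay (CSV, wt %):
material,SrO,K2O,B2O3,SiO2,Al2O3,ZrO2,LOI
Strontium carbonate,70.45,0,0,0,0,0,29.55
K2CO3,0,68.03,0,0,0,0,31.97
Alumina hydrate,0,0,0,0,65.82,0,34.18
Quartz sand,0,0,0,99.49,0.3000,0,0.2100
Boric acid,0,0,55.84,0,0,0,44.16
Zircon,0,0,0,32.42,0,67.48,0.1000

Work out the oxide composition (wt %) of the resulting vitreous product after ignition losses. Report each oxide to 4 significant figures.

Exact precision is held through the solve; values along the way are displayed, rounded to 4 significant digits, at each printed step; every reported number takes a single rounding; all derived quantities (glass mass, the six compositions, ignition loss, the totals, yield) are computed in full float precision from the batch weights at 1162 g of glass as given in either problem or answer.
Mass of each oxide from the mix:
  SrO: 249.1·0.7045 = 175.5 g
  K2O: 53.08·0.6803 = 36.11 g
  B2O3: 77.06·0.5584 = 43.03 g
  SiO2: 410.5·0.9949 + 266.3·0.3242 = 494.7 g
  Al2O3: 351.6·0.6582 + 410.5·0.003000 = 232.7 g
  ZrO2: 266.3·0.6748 = 179.7 g
LOI: 249.1·0.2955 + 53.08·0.3197 + 351.6·0.3418 + 410.5·0.002100 + 77.06·0.4416 + 266.3·0.001000 = 245.9 g
The glass mass, total less LOI, = 1408 − 245.9 = 1162 g (the oxide masses sum to this)
each oxide over glass, ×100, is wt %

Glass mass = 1162 g (batch 1408 − LOI 245.9).
Composition: SrO 15.11%, K2O 3.108%, B2O3 3.704%, SiO2 42.59%, Al2O3 20.03%, ZrO2 15.47%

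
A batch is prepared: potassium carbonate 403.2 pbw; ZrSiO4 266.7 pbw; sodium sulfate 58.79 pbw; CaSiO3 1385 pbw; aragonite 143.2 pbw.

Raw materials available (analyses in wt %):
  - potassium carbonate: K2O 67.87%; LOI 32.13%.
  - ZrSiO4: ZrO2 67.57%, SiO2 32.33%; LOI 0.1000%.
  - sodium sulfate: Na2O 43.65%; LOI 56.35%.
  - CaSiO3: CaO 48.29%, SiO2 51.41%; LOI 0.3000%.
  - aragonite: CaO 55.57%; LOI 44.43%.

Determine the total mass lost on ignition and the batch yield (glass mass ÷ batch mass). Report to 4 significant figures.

LOI loss = 230.7 pbw; glass = 2026 pbw; yield = 89.78%

In-progress results are shown, rounded to 4 significant digits, when written out; each numeric step keeps full float precision from start to finish — each reported result undergoes a single rounding — all derived quantities, which include net glass mass, LOI, the yield, the five compositions, totals, are re-derived in full precision, as set out in either problem or answer, from the batch weights per 2026 pbw of glass.
Material-by-material LOI:
  potassium carbonate: 403.2 × 0.3213 = 129.5 pbw
  ZrSiO4: 266.7 × 0.001000 = 0.2667 pbw
  sodium sulfate: 58.79 × 0.5635 = 33.13 pbw
  CaSiO3: 1385 × 0.003000 = 4.155 pbw
  aragonite: 143.2 × 0.4443 = 63.62 pbw
Total LOI = 230.7 pbw
Glass = batch − LOI = 2257 − 230.7 = 2026 pbw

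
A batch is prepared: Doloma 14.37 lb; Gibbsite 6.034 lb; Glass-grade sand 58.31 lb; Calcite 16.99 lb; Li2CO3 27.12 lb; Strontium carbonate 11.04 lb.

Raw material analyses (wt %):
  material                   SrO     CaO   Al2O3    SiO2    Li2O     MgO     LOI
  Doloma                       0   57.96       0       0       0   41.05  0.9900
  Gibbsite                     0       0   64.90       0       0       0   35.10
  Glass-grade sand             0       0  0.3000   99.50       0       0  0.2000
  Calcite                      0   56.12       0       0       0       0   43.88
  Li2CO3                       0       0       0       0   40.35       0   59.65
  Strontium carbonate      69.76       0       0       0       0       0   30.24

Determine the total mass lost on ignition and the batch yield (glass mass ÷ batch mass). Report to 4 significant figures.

LOI loss = 29.35 lb; glass = 104.5 lb; yield = 78.08%

Full float precision is kept at all times — in-progress results are printed with 4-significant-digit rounding as written. Each reported result includes exactly one rounding. The derived quantities (the six compositions, ignition loss, glass mass, the yield, the totals) are carried using the weight values for 104.5 lb of glass at full precision as they appear in either problem or answer.
Each material's LOI contribution:
  Doloma: 14.37 × 0.009900 = 0.1423 lb
  Gibbsite: 6.034 × 0.3510 = 2.118 lb
  Glass-grade sand: 58.31 × 0.002000 = 0.1166 lb
  Calcite: 16.99 × 0.4388 = 7.455 lb
  Li2CO3: 27.12 × 0.5965 = 16.18 lb
  Strontium carbonate: 11.04 × 0.3024 = 3.338 lb
Total LOI = 29.35 lb
Glass = batch − LOI = 133.9 − 29.35 = 104.5 lb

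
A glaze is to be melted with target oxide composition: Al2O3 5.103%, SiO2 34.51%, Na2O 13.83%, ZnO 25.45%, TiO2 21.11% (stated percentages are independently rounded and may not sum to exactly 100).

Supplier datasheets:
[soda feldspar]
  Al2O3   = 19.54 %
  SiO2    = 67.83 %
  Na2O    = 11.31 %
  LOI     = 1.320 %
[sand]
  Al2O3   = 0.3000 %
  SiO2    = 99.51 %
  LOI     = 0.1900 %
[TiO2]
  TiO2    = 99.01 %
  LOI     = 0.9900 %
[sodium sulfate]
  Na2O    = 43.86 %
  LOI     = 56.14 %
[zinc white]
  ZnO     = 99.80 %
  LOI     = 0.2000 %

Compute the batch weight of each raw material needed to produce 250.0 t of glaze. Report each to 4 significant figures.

Working values are shown (rounded to 4 significant digits) within the worked lines; all arithmetic carries full float precision all the way through — each reported value is rounded exactly once; all derived quantities, including totals, glass mass, five oxide percentages, ignition loss, the yield, are carried from the batch weights for 250.0 t of glass at full float precision, as quoted within the problem or the answer.
Target masses of each oxide per 250.0 t glaze:
  Al2O3: 5.103% × 250.0 = 12.76 t
  SiO2: 34.51% × 250.0 = 86.28 t
  Na2O: 13.83% × 250.0 = 34.58 t
  ZnO: 25.45% × 250.0 = 63.62 t
  TiO2: 21.11% × 250.0 = 52.78 t
Balance tally, oxide-wise, per the reported batch figures, versus the basis set out (delivered sums recover each target modulo rounding of the values):
  Al2O3: 64.63·0.1954 + 42.64·0.003000 = 12.76 t (target 12.76 t)
  SiO2: 64.63·0.6783 + 42.64·0.9951 = 86.27 t (target 86.28 t)
  Na2O: 64.63·0.1131 + 62.16·0.4386 = 34.57 t (target 34.58 t)
  ZnO: 63.75·0.9980 = 63.62 t (target 63.62 t)
  TiO2: 53.30·0.9901 = 52.77 t (target 52.78 t)
The glass-mass cross-check: batch total minus LOI = 250.0 t (per-oxide target masses sum to 250.0 t; stated basis 250.0 t — differing by rounding only).
Whole-batch sum: Σ batch = 286.5 t; ignition loss, Σ(batch × LOI) = 36.49 t; glass ÷ batch gives a yield of 87.26%.

Batch per 250.0 t glaze:
  soda feldspar: 64.63 t
  sand: 42.64 t
  TiO2: 53.30 t
  sodium sulfate: 62.16 t
  zinc white: 63.75 t
Total batch = 286.5 t; LOI loss = 36.49 t; yield = 87.26%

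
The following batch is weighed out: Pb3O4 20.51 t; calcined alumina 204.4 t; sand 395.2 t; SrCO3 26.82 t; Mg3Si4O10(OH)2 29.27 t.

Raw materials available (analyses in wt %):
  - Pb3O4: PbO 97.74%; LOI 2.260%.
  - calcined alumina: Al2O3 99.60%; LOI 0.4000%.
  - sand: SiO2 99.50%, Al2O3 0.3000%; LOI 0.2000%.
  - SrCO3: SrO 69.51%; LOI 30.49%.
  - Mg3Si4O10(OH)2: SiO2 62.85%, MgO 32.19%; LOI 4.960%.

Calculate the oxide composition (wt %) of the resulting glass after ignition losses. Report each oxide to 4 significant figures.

Glass mass = 664.5 t (batch 676.2 − LOI 11.70).
Composition: PbO 3.017%, SiO2 61.94%, Al2O3 30.82%, SrO 2.806%, MgO 1.418%

Values along the way are printed rounded to four significant digits between the steps; all arithmetic holds full float precision throughout — each reported result undergoes a single rounding; the derived quantities, including five oxide percentages, the yield, net glass mass, LOI, the totals, are re-derived starting from the weights per 664.5 t of glass at full float precision precisely as stated by question or answer.
What the batch supplies per oxide:
  PbO: 20.51·0.9774 = 20.05 t
  SiO2: 395.2·0.9950 + 29.27·0.6285 = 411.6 t
  Al2O3: 204.4·0.9960 + 395.2·0.003000 = 204.8 t
  SrO: 26.82·0.6951 = 18.64 t
  MgO: 29.27·0.3219 = 9.422 t
LOI: 20.51·0.02260 + 204.4·0.004000 + 395.2·0.002000 + 26.82·0.3049 + 29.27·0.04960 = 11.70 t
batch − LOI leaves glass = 676.2 − 11.70 = 664.5 t (the oxide masses sum to this)
each oxide over glass, ×100, is wt %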